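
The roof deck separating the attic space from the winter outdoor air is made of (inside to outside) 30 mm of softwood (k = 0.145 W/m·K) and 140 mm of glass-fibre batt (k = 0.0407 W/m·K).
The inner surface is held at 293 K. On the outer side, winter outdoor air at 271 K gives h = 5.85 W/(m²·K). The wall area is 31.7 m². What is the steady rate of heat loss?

Q ≈ 183 W

Model the wall as resistances in series:
R_softwood = L/(kA) = 0.03/(0.145×31.7) = 0.006527 K/W
R_glass-fibre batt = L/(kA) = 0.14/(0.0407×31.7) = 0.1085 K/W
R_outer film = 1/(h_o·A) = 1/(5.85×31.7) = 0.005392 K/W
R_total = 0.1204 K/W
Q = ΔT / R_total = 22 / 0.1204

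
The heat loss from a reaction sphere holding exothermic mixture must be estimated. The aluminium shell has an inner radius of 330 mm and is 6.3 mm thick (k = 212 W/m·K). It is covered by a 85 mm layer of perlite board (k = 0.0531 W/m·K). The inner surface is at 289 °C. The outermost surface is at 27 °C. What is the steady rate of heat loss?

Q ≈ 291 W

For a spherical shell R = (1/r₁ − 1/r₂)/(4πk); film R = 1/(h·4πr²). In series:
R_aluminium shell = (1/0.33 − 1/0.3363)/(4π×212) = 2.131×10^-5 K/W
R_perlite board = (1/0.3363 − 1/0.4213)/(4π×0.0531) = 0.8991 K/W
R_total = 0.8991 K/W
Q = ΔT/R_total = 262/0.8991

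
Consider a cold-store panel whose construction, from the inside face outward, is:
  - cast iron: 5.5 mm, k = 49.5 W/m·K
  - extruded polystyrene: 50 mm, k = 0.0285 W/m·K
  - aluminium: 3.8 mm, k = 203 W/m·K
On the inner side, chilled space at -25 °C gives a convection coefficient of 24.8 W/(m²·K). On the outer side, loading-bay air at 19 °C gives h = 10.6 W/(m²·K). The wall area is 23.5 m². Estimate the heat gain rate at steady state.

Using the resistance-network approach (series):
R_inner film = 1/(h_i·A) = 1/(24.8×23.5) = 0.001716 K/W
R_cast iron = L/(kA) = 0.0055/(49.5×23.5) = 4.728×10^-6 K/W
R_extruded polystyrene = L/(kA) = 0.05/(0.0285×23.5) = 0.07465 K/W
R_aluminium = L/(kA) = 0.0038/(203×23.5) = 7.966×10^-7 K/W
R_outer film = 1/(h_o·A) = 1/(10.6×23.5) = 0.004014 K/W
R_total = 0.08039 K/W
Q = ΔT / R_total = 44 / 0.08039

Q ≈ 547 W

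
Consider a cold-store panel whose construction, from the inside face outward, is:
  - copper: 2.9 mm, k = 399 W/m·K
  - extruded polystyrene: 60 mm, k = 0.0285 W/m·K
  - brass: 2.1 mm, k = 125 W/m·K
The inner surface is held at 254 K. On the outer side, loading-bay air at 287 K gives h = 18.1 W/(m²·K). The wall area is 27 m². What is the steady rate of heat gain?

Q ≈ 412 W

Using the resistance-network approach (series):
R_copper = L/(kA) = 0.0029/(399×27) = 2.692×10^-7 K/W
R_extruded polystyrene = L/(kA) = 0.06/(0.0285×27) = 0.07797 K/W
R_brass = L/(kA) = 0.0021/(125×27) = 6.222×10^-7 K/W
R_outer film = 1/(h_o·A) = 1/(18.1×27) = 0.002046 K/W
R_total = 0.08002 K/W
Q = ΔT / R_total = 33 / 0.08002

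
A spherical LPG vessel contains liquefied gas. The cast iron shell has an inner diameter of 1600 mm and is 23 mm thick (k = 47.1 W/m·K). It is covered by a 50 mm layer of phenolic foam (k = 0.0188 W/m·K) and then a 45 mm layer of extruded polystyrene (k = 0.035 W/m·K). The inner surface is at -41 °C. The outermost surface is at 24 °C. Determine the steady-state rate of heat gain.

Radial (spherical) resistances in series:
R_cast iron shell = (1/0.8 − 1/0.823)/(4π×47.1) = 5.902×10^-5 K/W
R_phenolic foam = (1/0.823 − 1/0.873)/(4π×0.0188) = 0.2946 K/W
R_extruded polystyrene = (1/0.873 − 1/0.918)/(4π×0.035) = 0.1277 K/W
R_total = 0.4223 K/W
Q = ΔT/R_total = 65/0.4223

Q ≈ 154 W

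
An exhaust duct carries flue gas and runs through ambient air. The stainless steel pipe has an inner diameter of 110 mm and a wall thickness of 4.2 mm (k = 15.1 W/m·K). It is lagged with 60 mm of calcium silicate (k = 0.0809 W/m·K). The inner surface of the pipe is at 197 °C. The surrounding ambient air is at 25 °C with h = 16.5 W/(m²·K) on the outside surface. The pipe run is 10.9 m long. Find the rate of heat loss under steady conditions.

Radial resistances (cylindrical: R_cond = ln(r_o/r_i)/(2πkL), R_conv = 1/(h·2πrL)):
R_stainless steel pipe wall = ln(59.2/55)/(2π×15.1×10.9) = 7.116×10^-5 K/W
R_calcium silicate = ln(119.2/59.2)/(2π×0.0809×10.9) = 0.1263 K/W
R_outer film = 1/(h_o·2πr_oL) = 1/(16.5×2π×0.1192×10.9) = 0.007424 K/W
R_total = 0.1338 K/W
Q = ΔT/R_total = 172/0.1338

Q ≈ 1290 W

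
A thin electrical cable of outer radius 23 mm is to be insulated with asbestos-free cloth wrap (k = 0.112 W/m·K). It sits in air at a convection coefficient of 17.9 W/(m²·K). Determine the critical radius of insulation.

For a cylinder r_cr = k/h = 0.112/17.9
r_cr = 6.26 mm; since the bare radius (23 mm) is above r_cr, any added insulation will reduce heat loss.

r_cr ≈ 6.26 mm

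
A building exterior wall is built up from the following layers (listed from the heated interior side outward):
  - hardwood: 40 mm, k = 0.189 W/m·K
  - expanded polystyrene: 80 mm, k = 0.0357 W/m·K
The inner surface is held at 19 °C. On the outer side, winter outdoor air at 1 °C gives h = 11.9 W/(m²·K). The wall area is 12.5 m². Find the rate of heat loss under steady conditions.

Q ≈ 88.7 W

Treating each layer as a thermal resistance in series:
R_hardwood = L/(kA) = 0.04/(0.189×12.5) = 0.01693 K/W
R_expanded polystyrene = L/(kA) = 0.08/(0.0357×12.5) = 0.1793 K/W
R_outer film = 1/(h_o·A) = 1/(11.9×12.5) = 0.006723 K/W
R_total = 0.2029 K/W
Q = ΔT / R_total = 18 / 0.2029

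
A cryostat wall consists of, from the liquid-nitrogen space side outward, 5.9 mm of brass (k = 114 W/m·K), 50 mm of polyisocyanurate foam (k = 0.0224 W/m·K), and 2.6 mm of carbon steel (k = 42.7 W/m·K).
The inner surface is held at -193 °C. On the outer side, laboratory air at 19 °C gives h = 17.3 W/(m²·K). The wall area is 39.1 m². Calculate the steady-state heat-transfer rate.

Thermal resistances in series:
R_brass = L/(kA) = 0.0059/(114×39.1) = 1.324×10^-6 K/W
R_polyisocyanurate foam = L/(kA) = 0.05/(0.0224×39.1) = 0.05709 K/W
R_carbon steel = L/(kA) = 0.0026/(42.7×39.1) = 1.557×10^-6 K/W
R_outer film = 1/(h_o·A) = 1/(17.3×39.1) = 0.001478 K/W
R_total = 0.05857 K/W
Q = ΔT / R_total = 212 / 0.05857

Q ≈ 3620 W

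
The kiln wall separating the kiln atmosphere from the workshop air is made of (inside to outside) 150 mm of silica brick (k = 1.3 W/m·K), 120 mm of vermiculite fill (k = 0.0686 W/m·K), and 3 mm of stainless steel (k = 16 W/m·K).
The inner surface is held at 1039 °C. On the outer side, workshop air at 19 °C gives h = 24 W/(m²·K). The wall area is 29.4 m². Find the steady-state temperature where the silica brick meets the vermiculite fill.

T ≈ 977 °C

Model the wall as resistances in series:
R_silica brick = L/(kA) = 0.15/(1.3×29.4) = 0.003925 K/W
R_vermiculite fill = L/(kA) = 0.12/(0.0686×29.4) = 0.0595 K/W
R_stainless steel = L/(kA) = 0.003/(16×29.4) = 6.378×10^-6 K/W
R_outer film = 1/(h_o·A) = 1/(24×29.4) = 0.001417 K/W
R_total = 0.06485 K/W;  Q = ΔT/R_total = 1020/0.06485 = 15730 W
T_interface = T_inner − Q·ΣR(inner→interface) = 1039 − 15700×0.003925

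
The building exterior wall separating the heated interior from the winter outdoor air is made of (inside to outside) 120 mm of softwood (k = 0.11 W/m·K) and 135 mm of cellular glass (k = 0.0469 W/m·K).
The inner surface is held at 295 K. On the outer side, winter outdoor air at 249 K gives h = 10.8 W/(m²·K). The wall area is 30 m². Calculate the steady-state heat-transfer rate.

Q ≈ 340 W

Using the resistance-network approach (series):
R_softwood = L/(kA) = 0.12/(0.11×30) = 0.03636 K/W
R_cellular glass = L/(kA) = 0.135/(0.0469×30) = 0.09595 K/W
R_outer film = 1/(h_o·A) = 1/(10.8×30) = 0.003086 K/W
R_total = 0.1354 K/W
Q = ΔT / R_total = 46 / 0.1354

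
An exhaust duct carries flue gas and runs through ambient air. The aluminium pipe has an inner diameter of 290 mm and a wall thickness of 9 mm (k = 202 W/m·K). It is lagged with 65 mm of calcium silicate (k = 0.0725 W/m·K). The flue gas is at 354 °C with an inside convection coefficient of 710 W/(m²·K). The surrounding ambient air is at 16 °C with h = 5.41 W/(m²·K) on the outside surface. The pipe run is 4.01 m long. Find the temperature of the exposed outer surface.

Radial resistances (cylindrical: R_cond = ln(r_o/r_i)/(2πkL), R_conv = 1/(h·2πrL)):
R_inner film = 1/(h_i·2πr₁L) = 1/(710×2π×0.145×4.01) = 3.855×10^-4 K/W
R_aluminium pipe wall = ln(154/145)/(2π×202×4.01) = 1.183×10^-5 K/W
R_calcium silicate = ln(219/154)/(2π×0.0725×4.01) = 0.1928 K/W
R_outer film = 1/(h_o·2πr_oL) = 1/(5.41×2π×0.219×4.01) = 0.0335 K/W
R_total = 0.2267 K/W
Q = ΔT/R_total = 338/0.2267
Q = 1490 W
T_interface = T_inner − Q·ΣR(inner→interface) = 354 − 1490×0.1932

T ≈ 66 °C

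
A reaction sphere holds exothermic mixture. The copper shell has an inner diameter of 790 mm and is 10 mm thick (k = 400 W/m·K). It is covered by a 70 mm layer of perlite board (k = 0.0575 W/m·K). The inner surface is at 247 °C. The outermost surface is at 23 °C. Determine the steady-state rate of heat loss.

Spherical conduction: R = (1/r_in − 1/r_out)/(4πk) per layer; series-sum.
R_copper shell = (1/0.395 − 1/0.405)/(4π×400) = 1.244×10^-5 K/W
R_perlite board = (1/0.405 − 1/0.475)/(4π×0.0575) = 0.5036 K/W
R_total = 0.5036 K/W
Q = ΔT/R_total = 224/0.5036

Q ≈ 445 W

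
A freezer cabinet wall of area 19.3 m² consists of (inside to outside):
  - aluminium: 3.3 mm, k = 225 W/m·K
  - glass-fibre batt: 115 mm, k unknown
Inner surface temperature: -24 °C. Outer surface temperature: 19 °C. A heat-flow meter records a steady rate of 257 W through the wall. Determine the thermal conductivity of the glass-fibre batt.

Model the wall as resistances in series:
R_aluminium = L/(kA) = 0.0033/(225×19.3) = 7.599×10^-7 K/W
Sum of known resistances R_other = 7.599×10^-7 K/W
Total R = ΔT/Q = 43/257 = 0.1673 K/W
R_glass-fibre batt = R_total − R_other = 0.1673 K/W
k = L/(R·A) = 0.115/(0.1673×19.3)

k ≈ 0.0356 W/(m·K)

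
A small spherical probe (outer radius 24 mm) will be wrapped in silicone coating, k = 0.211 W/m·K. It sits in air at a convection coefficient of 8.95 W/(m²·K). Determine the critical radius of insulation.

For a sphere r_cr = 2k/h = 2×0.211/8.95
r_cr = 47.2 mm; since the bare radius (24 mm) is below r_cr, adding a thin layer of insulation will *increase* heat loss.

r_cr ≈ 47.2 mm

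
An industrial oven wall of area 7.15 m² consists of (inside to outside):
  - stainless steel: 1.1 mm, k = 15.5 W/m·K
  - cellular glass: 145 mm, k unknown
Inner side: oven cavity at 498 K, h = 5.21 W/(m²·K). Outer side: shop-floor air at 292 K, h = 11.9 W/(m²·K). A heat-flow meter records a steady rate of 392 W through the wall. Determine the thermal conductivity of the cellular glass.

Thermal resistances in series:
R_inner film = 1/(h_i·A) = 1/(5.21×7.15) = 0.02684 K/W
R_stainless steel = L/(kA) = 0.0011/(15.5×7.15) = 9.926×10^-6 K/W
R_outer film = 1/(h_o·A) = 1/(11.9×7.15) = 0.01175 K/W
Sum of known resistances R_other = 0.03861 K/W
Total R = ΔT/Q = 206/392 = 0.5255 K/W
R_cellular glass = R_total − R_other = 0.4869 K/W
k = L/(R·A) = 0.145/(0.4869×7.15)

k ≈ 0.0417 W/(m·K)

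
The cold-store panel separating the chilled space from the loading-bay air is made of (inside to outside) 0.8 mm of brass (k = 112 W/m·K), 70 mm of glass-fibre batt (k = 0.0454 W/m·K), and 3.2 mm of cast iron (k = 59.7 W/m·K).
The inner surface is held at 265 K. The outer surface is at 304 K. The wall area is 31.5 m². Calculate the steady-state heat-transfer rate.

Treating each layer as a thermal resistance in series:
R_brass = L/(kA) = 0.0008/(112×31.5) = 2.268×10^-7 K/W
R_glass-fibre batt = L/(kA) = 0.07/(0.0454×31.5) = 0.04895 K/W
R_cast iron = L/(kA) = 0.0032/(59.7×31.5) = 1.702×10^-6 K/W
R_total = 0.04895 K/W
Q = ΔT / R_total = 39 / 0.04895

Q ≈ 797 W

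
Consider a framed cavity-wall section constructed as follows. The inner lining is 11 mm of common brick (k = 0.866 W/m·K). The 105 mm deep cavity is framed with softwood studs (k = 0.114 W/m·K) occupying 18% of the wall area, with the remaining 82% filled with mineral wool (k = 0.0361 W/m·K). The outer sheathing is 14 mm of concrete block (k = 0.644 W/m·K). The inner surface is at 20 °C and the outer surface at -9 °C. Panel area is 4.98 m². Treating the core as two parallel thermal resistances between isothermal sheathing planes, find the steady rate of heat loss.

Q ≈ 67.8 W

Sheathing layers in series; stud and cavity paths in parallel between them.
R_inner = 0.011/(0.866×4.98) = 0.002551 K/W
R_stud  = 0.105/(0.114×0.18×4.98) = 1.028 K/W
R_cav   = 0.105/(0.0361×0.82×4.98) = 0.7123 K/W
1/R_core = 1/R_stud + 1/R_cav → R_core = 0.4207 K/W
R_outer = 0.014/(0.644×4.98) = 0.004365 K/W
R_total = 0.4276 K/W
Q = ΔT/R_total = 29/0.4276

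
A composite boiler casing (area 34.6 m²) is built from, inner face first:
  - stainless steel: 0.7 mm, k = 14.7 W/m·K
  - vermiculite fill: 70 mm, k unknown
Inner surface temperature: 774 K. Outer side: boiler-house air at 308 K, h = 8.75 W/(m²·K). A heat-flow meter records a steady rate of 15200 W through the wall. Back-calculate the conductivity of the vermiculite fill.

Model the wall as resistances in series:
R_stainless steel = L/(kA) = 0.0007/(14.7×34.6) = 1.376×10^-6 K/W
R_outer film = 1/(h_o·A) = 1/(8.75×34.6) = 0.003303 K/W
Sum of known resistances R_other = 0.003304 K/W
Total R = ΔT/Q = 466/15200 = 0.03066 K/W
R_vermiculite fill = R_total − R_other = 0.02735 K/W
k = L/(R·A) = 0.07/(0.02735×34.6)

k ≈ 0.074 W/(m·K)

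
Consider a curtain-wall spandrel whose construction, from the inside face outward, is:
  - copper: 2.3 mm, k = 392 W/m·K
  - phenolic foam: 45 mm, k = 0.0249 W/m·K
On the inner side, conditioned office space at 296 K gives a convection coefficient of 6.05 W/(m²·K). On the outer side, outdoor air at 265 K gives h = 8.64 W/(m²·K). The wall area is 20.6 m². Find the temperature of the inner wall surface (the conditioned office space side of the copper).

T ≈ 294 K

Thermal resistances in series:
R_inner film = 1/(h_i·A) = 1/(6.05×20.6) = 0.008024 K/W
R_copper = L/(kA) = 0.0023/(392×20.6) = 2.848×10^-7 K/W
R_phenolic foam = L/(kA) = 0.045/(0.0249×20.6) = 0.08773 K/W
R_outer film = 1/(h_o·A) = 1/(8.64×20.6) = 0.005618 K/W
R_total = 0.1014 K/W;  Q = ΔT/R_total = 31/0.1014 = 305.8 W
T_interface = T_inner − Q·ΣR(inner→interface) = 296 − 306×0.008024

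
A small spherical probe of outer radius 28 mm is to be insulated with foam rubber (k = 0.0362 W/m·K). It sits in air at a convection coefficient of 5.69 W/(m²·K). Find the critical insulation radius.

r_cr ≈ 12.7 mm

For a sphere r_cr = 2k/h = 2×0.0362/5.69
r_cr = 12.7 mm; since the bare radius (28 mm) is above r_cr, any added insulation will reduce heat loss.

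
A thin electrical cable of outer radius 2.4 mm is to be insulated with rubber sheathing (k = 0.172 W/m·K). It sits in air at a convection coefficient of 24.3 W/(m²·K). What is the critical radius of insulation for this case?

For a cylinder r_cr = k/h = 0.172/24.3
r_cr = 7.08 mm; since the bare radius (2.4 mm) is below r_cr, adding a thin layer of insulation will *increase* heat loss.

r_cr ≈ 7.08 mm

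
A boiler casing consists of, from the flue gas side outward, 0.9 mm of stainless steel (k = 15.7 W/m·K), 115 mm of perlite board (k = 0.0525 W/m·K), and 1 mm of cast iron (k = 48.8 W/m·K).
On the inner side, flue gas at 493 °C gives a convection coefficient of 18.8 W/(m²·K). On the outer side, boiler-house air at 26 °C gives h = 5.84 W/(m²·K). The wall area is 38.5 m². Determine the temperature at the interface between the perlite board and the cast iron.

Series thermal resistances:
R_inner film = 1/(h_i·A) = 1/(18.8×38.5) = 0.001382 K/W
R_stainless steel = L/(kA) = 0.0009/(15.7×38.5) = 1.489×10^-6 K/W
R_perlite board = L/(kA) = 0.115/(0.0525×38.5) = 0.0569 K/W
R_cast iron = L/(kA) = 0.001/(48.8×38.5) = 5.323×10^-7 K/W
R_outer film = 1/(h_o·A) = 1/(5.84×38.5) = 0.004448 K/W
R_total = 0.06273 K/W;  Q = ΔT/R_total = 467/0.06273 = 7445 W
T_interface = T_inner − Q·ΣR(inner→interface) = 493 − 7440×0.05828

T ≈ 59.1 °C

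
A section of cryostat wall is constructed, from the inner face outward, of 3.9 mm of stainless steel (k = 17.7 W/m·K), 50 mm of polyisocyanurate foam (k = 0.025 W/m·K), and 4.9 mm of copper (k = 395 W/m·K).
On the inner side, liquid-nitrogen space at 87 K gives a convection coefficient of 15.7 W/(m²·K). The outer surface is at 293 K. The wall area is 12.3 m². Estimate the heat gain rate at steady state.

Q ≈ 1230 W

Series thermal resistances:
R_inner film = 1/(h_i·A) = 1/(15.7×12.3) = 0.005178 K/W
R_stainless steel = L/(kA) = 0.0039/(17.7×12.3) = 1.791×10^-5 K/W
R_polyisocyanurate foam = L/(kA) = 0.05/(0.025×12.3) = 0.1626 K/W
R_copper = L/(kA) = 0.0049/(395×12.3) = 1.009×10^-6 K/W
R_total = 0.1678 K/W
Q = ΔT / R_total = 206 / 0.1678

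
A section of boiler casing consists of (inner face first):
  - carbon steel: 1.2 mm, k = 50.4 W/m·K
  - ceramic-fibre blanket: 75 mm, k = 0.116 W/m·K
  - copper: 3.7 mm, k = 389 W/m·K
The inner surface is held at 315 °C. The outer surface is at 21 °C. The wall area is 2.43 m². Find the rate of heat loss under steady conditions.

Q ≈ 1100 W

Thermal resistances in series:
R_carbon steel = L/(kA) = 0.0012/(50.4×2.43) = 9.798×10^-6 K/W
R_ceramic-fibre blanket = L/(kA) = 0.075/(0.116×2.43) = 0.2661 K/W
R_copper = L/(kA) = 0.0037/(389×2.43) = 3.914×10^-6 K/W
R_total = 0.2661 K/W
Q = ΔT / R_total = 294 / 0.2661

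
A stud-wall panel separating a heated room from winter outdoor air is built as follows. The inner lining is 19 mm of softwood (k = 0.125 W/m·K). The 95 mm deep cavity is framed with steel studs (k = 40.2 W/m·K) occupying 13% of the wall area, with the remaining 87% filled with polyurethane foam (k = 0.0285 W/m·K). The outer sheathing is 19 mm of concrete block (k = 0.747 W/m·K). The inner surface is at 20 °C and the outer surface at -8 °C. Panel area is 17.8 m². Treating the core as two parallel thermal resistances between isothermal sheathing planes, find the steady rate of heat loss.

Q ≈ 2550 W

Sheathing layers in series; stud and cavity paths in parallel between them.
R_inner = 0.019/(0.125×17.8) = 0.008539 K/W
R_stud  = 0.095/(40.2×0.13×17.8) = 0.001021 K/W
R_cav   = 0.095/(0.0285×0.87×17.8) = 0.2152 K/W
1/R_core = 1/R_stud + 1/R_cav → R_core = 0.001016 K/W
R_outer = 0.019/(0.747×17.8) = 0.001429 K/W
R_total = 0.01098 K/W
Q = ΔT/R_total = 28/0.01098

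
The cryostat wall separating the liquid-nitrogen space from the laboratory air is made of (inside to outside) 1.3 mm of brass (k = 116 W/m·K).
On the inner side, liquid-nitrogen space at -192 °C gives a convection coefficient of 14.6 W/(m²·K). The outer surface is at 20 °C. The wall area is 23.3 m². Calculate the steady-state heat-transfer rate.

Using the resistance-network approach (series):
R_inner film = 1/(h_i·A) = 1/(14.6×23.3) = 0.00294 K/W
R_brass = L/(kA) = 0.0013/(116×23.3) = 4.81×10^-7 K/W
R_total = 0.00294 K/W
Q = ΔT / R_total = 212 / 0.00294

Q ≈ 72100 W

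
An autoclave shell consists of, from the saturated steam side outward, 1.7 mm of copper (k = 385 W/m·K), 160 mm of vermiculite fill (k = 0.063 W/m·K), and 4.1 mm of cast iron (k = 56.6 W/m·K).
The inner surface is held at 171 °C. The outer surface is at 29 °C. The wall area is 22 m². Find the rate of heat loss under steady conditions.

Q ≈ 1230 W

Model the wall as resistances in series:
R_copper = L/(kA) = 0.0017/(385×22) = 2.007×10^-7 K/W
R_vermiculite fill = L/(kA) = 0.16/(0.063×22) = 0.1154 K/W
R_cast iron = L/(kA) = 0.0041/(56.6×22) = 3.293×10^-6 K/W
R_total = 0.1154 K/W
Q = ΔT / R_total = 142 / 0.1154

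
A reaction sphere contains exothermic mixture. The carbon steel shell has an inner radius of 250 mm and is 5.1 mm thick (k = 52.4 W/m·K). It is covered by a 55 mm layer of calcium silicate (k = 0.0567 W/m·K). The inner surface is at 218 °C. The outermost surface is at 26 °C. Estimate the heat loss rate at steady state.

Each spherical layer contributes R = (1/r_i − 1/r_o)/(4πk):
R_carbon steel shell = (1/0.25 − 1/0.2551)/(4π×52.4) = 1.214×10^-4 K/W
R_calcium silicate = (1/0.2551 − 1/0.3101)/(4π×0.0567) = 0.9758 K/W
R_total = 0.9759 K/W
Q = ΔT/R_total = 192/0.9759

Q ≈ 197 W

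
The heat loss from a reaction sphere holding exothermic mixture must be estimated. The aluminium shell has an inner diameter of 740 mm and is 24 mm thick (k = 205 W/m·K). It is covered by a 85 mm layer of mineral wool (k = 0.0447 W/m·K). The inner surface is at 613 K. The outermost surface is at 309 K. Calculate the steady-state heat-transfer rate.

Spherical conduction: R = (1/r_in − 1/r_out)/(4πk) per layer; series-sum.
R_aluminium shell = (1/0.37 − 1/0.394)/(4π×205) = 6.391×10^-5 K/W
R_mineral wool = (1/0.394 − 1/0.479)/(4π×0.0447) = 0.8018 K/W
R_total = 0.8019 K/W
Q = ΔT/R_total = 304/0.8019

Q ≈ 379 W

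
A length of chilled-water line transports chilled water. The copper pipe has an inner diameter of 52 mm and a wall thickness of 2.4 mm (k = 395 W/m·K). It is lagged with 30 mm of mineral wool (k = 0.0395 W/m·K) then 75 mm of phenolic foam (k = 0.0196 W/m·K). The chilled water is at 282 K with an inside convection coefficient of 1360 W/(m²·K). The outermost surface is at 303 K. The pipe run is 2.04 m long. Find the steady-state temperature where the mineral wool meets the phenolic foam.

Cylindrical conduction, so R = ln(r₂/r₁)/(2πkL) per layer, in series:
R_inner film = 1/(h_i·2πr₁L) = 1/(1360×2π×0.026×2.04) = 0.002206 K/W
R_copper pipe wall = ln(28.4/26)/(2π×395×2.04) = 1.744×10^-5 K/W
R_mineral wool = ln(58.4/28.4)/(2π×0.0395×2.04) = 1.424 K/W
R_phenolic foam = ln(133.4/58.4)/(2π×0.0196×2.04) = 3.288 K/W
R_total = 4.714 K/W
Q = ΔT/R_total = 21/4.714
Q = 4.45 W
T_interface = T_inner + Q·ΣR(inner→interface) = 282 + 4.45×1.426

T ≈ 288 K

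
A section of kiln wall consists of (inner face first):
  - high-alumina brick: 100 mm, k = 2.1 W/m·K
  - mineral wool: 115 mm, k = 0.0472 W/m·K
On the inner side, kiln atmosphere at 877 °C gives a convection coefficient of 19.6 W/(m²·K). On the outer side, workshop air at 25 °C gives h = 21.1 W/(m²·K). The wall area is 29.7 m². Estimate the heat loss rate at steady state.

Using the resistance-network approach (series):
R_inner film = 1/(h_i·A) = 1/(19.6×29.7) = 0.001718 K/W
R_high-alumina brick = L/(kA) = 0.1/(2.1×29.7) = 0.001603 K/W
R_mineral wool = L/(kA) = 0.115/(0.0472×29.7) = 0.08204 K/W
R_outer film = 1/(h_o·A) = 1/(21.1×29.7) = 0.001596 K/W
R_total = 0.08695 K/W
Q = ΔT / R_total = 852 / 0.08695

Q ≈ 9800 W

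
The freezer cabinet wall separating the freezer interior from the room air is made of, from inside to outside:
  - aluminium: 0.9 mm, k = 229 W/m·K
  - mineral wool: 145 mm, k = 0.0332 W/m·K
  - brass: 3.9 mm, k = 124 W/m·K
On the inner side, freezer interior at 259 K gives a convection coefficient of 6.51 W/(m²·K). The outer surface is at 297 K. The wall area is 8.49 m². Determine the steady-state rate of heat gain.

Model the wall as resistances in series:
R_inner film = 1/(h_i·A) = 1/(6.51×8.49) = 0.01809 K/W
R_aluminium = L/(kA) = 0.0009/(229×8.49) = 4.629×10^-7 K/W
R_mineral wool = L/(kA) = 0.145/(0.0332×8.49) = 0.5144 K/W
R_brass = L/(kA) = 0.0039/(124×8.49) = 3.705×10^-6 K/W
R_total = 0.5325 K/W
Q = ΔT / R_total = 38 / 0.5325

Q ≈ 71.4 W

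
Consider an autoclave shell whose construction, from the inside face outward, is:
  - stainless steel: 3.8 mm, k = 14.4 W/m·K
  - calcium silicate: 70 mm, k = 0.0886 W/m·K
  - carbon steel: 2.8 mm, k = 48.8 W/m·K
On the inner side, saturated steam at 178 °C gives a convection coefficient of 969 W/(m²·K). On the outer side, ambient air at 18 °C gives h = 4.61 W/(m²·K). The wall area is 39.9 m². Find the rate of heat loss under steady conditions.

Using the resistance-network approach (series):
R_inner film = 1/(h_i·A) = 1/(969×39.9) = 2.586×10^-5 K/W
R_stainless steel = L/(kA) = 0.0038/(14.4×39.9) = 6.614×10^-6 K/W
R_calcium silicate = L/(kA) = 0.07/(0.0886×39.9) = 0.0198 K/W
R_carbon steel = L/(kA) = 0.0028/(48.8×39.9) = 1.438×10^-6 K/W
R_outer film = 1/(h_o·A) = 1/(4.61×39.9) = 0.005437 K/W
R_total = 0.02527 K/W
Q = ΔT / R_total = 160 / 0.02527

Q ≈ 6330 W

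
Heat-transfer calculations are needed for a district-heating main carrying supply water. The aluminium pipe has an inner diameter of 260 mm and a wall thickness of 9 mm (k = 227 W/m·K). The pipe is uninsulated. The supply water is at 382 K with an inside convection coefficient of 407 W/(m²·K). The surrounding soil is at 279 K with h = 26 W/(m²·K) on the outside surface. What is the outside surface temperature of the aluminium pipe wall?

Treating each annulus and film as a series resistance:
R_inner film = 1/(h_i·2πr₁L) = 1/(407×2π×0.13×1) = 0.003008 K/W
R_aluminium pipe wall = ln(139/130)/(2π×227×1) = 4.693×10^-5 K/W
R_outer film = 1/(h_o·2πr_oL) = 1/(26×2π×0.139×1) = 0.04404 K/W
R_total = 0.04709 K/W
Q = ΔT/R_total = 103/0.04709
Q = 2190 W/m
T_interface = T_inner − Q·ΣR(inner→interface) = 382 − 2190×0.003055

T ≈ 375 K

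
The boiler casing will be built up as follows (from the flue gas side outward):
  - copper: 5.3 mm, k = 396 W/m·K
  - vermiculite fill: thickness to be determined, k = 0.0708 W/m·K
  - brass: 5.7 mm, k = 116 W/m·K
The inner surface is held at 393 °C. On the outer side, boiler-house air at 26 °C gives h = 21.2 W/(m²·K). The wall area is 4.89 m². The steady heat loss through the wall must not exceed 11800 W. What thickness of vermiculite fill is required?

Model the wall as resistances in series:
R_copper = L/(kA) = 0.0053/(396×4.89) = 2.737×10^-6 K/W
R_brass = L/(kA) = 0.0057/(116×4.89) = 1.005×10^-5 K/W
R_outer film = 1/(h_o·A) = 1/(21.2×4.89) = 0.009646 K/W
Sum of the known resistances R_other = 0.009659 K/W
Required total resistance R_tot = ΔT/Q_allow = 367/11800 = 0.0311 K/W
R_vermiculite fill = R_tot − R_other = 0.02144 K/W
L = R·k·A = 0.02144×0.0708×4.89

L ≈ 7.42 mm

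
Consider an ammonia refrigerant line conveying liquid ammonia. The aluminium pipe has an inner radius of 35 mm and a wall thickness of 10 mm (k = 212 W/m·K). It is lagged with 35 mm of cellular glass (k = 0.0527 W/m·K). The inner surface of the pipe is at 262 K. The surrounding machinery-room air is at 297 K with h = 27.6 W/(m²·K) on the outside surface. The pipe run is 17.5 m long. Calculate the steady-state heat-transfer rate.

Per-layer cylindrical resistances, series-summed:
R_aluminium pipe wall = ln(45/35)/(2π×212×17.5) = 1.078×10^-5 K/W
R_cellular glass = ln(80/45)/(2π×0.0527×17.5) = 0.09929 K/W
R_outer film = 1/(h_o·2πr_oL) = 1/(27.6×2π×0.08×17.5) = 0.004119 K/W
R_total = 0.1034 K/W
Q = ΔT/R_total = 35/0.1034

Q ≈ 338 W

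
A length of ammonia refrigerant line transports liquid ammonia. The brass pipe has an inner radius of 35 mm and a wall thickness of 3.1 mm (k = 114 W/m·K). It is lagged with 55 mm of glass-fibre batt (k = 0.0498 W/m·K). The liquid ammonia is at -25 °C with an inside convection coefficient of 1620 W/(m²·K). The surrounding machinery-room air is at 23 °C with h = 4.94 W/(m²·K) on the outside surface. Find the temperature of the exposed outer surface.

T ≈ 17.8 °C

Radial resistances (cylindrical: R_cond = ln(r_o/r_i)/(2πkL), R_conv = 1/(h·2πrL)):
R_inner film = 1/(h_i·2πr₁L) = 1/(1620×2π×0.035×1) = 0.002807 K/W
R_brass pipe wall = ln(38.1/35)/(2π×114×1) = 1.185×10^-4 K/W
R_glass-fibre batt = ln(93.1/38.1)/(2π×0.0498×1) = 2.855 K/W
R_outer film = 1/(h_o·2πr_oL) = 1/(4.94×2π×0.0931×1) = 0.3461 K/W
R_total = 3.204 K/W
Q = ΔT/R_total = 48/3.204
Q = 15 W/m
T_interface = T_inner + Q·ΣR(inner→interface) = -25 + 15×2.858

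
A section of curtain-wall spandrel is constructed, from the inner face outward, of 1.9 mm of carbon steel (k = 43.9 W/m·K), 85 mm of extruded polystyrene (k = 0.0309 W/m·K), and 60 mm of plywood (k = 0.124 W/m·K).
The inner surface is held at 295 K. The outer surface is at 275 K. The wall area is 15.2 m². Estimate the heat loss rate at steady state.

Using the resistance-network approach (series):
R_carbon steel = L/(kA) = 0.0019/(43.9×15.2) = 2.847×10^-6 K/W
R_extruded polystyrene = L/(kA) = 0.085/(0.0309×15.2) = 0.181 K/W
R_plywood = L/(kA) = 0.06/(0.124×15.2) = 0.03183 K/W
R_total = 0.2128 K/W
Q = ΔT / R_total = 20 / 0.2128

Q ≈ 94 W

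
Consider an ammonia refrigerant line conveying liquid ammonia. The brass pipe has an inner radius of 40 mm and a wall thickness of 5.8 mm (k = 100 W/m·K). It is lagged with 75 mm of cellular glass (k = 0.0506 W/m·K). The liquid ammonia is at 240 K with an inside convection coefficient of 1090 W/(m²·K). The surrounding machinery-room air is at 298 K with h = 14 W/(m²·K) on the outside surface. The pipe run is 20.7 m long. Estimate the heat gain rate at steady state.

Q ≈ 381 W

Per-layer cylindrical resistances, series-summed:
R_inner film = 1/(h_i·2πr₁L) = 1/(1090×2π×0.04×20.7) = 1.763×10^-4 K/W
R_brass pipe wall = ln(45.8/40)/(2π×100×20.7) = 1.041×10^-5 K/W
R_cellular glass = ln(120.8/45.8)/(2π×0.0506×20.7) = 0.1474 K/W
R_outer film = 1/(h_o·2πr_oL) = 1/(14×2π×0.1208×20.7) = 0.004546 K/W
R_total = 0.1521 K/W
Q = ΔT/R_total = 58/0.1521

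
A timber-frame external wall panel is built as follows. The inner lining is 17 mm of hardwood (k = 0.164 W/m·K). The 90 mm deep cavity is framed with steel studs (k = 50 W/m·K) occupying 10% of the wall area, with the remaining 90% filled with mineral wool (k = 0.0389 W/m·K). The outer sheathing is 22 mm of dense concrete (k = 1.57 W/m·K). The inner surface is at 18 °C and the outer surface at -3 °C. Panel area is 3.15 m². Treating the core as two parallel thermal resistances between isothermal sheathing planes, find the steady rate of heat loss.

Sheathing layers in series; stud and cavity paths in parallel between them.
R_inner = 0.017/(0.164×3.15) = 0.03291 K/W
R_stud  = 0.09/(50×0.1×3.15) = 0.005714 K/W
R_cav   = 0.09/(0.0389×0.9×3.15) = 0.8161 K/W
1/R_core = 1/R_stud + 1/R_cav → R_core = 0.005675 K/W
R_outer = 0.022/(1.57×3.15) = 0.004448 K/W
R_total = 0.04303 K/W
Q = ΔT/R_total = 21/0.04303

Q ≈ 488 W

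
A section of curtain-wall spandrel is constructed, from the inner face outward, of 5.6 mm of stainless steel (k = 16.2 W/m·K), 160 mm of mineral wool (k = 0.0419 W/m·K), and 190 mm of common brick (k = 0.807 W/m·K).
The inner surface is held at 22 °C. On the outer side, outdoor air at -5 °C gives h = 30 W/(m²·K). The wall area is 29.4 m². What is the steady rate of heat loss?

Q ≈ 194 W

Using the resistance-network approach (series):
R_stainless steel = L/(kA) = 0.0056/(16.2×29.4) = 1.176×10^-5 K/W
R_mineral wool = L/(kA) = 0.16/(0.0419×29.4) = 0.1299 K/W
R_common brick = L/(kA) = 0.19/(0.807×29.4) = 0.008008 K/W
R_outer film = 1/(h_o·A) = 1/(30×29.4) = 0.001134 K/W
R_total = 0.139 K/W
Q = ΔT / R_total = 27 / 0.139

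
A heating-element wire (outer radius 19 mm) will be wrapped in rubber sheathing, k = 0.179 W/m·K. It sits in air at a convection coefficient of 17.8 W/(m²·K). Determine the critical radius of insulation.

r_cr ≈ 10.1 mm

For a cylinder r_cr = k/h = 0.179/17.8
r_cr = 10.1 mm; since the bare radius (19 mm) is above r_cr, any added insulation will reduce heat loss.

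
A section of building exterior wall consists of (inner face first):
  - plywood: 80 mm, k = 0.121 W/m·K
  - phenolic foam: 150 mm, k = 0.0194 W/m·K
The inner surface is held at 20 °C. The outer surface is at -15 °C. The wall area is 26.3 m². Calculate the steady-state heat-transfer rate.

Series thermal resistances:
R_plywood = L/(kA) = 0.08/(0.121×26.3) = 0.02514 K/W
R_phenolic foam = L/(kA) = 0.15/(0.0194×26.3) = 0.294 K/W
R_total = 0.3191 K/W
Q = ΔT / R_total = 35 / 0.3191

Q ≈ 110 W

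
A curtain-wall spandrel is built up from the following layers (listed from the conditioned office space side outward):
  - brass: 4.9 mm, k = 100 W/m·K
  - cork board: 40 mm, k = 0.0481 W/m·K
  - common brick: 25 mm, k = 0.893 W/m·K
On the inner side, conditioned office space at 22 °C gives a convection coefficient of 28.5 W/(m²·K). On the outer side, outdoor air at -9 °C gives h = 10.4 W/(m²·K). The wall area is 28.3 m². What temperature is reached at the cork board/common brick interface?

T ≈ -5.12 °C

Treating each layer as a thermal resistance in series:
R_inner film = 1/(h_i·A) = 1/(28.5×28.3) = 0.00124 K/W
R_brass = L/(kA) = 0.0049/(100×28.3) = 1.731×10^-6 K/W
R_cork board = L/(kA) = 0.04/(0.0481×28.3) = 0.02939 K/W
R_common brick = L/(kA) = 0.025/(0.893×28.3) = 9.892×10^-4 K/W
R_outer film = 1/(h_o·A) = 1/(10.4×28.3) = 0.003398 K/W
R_total = 0.03501 K/W;  Q = ΔT/R_total = 31/0.03501 = 885.4 W
T_interface = T_inner − Q·ΣR(inner→interface) = 22 − 885×0.03063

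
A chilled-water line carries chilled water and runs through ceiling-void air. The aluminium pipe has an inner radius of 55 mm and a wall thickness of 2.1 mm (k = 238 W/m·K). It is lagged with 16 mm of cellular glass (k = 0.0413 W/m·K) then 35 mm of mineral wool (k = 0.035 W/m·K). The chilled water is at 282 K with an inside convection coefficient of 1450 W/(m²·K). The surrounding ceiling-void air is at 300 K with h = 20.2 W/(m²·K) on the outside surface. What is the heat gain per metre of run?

For a radial system each layer contributes R = ln(r_out/r_in)/(2πkL); films add R = 1/(hA).
R_inner film = 1/(h_i·2πr₁L) = 1/(1450×2π×0.055×1) = 0.001996 K/W
R_aluminium pipe wall = ln(57.1/55)/(2π×238×1) = 2.506×10^-5 K/W
R_cellular glass = ln(73.1/57.1)/(2π×0.0413×1) = 0.9519 K/W
R_mineral wool = ln(108.1/73.1)/(2π×0.035×1) = 1.779 K/W
R_outer film = 1/(h_o·2πr_oL) = 1/(20.2×2π×0.1081×1) = 0.07289 K/W
R_total = 2.806 K/W
Q = ΔT/R_total = 18/2.806

q′ ≈ 6.42 W/m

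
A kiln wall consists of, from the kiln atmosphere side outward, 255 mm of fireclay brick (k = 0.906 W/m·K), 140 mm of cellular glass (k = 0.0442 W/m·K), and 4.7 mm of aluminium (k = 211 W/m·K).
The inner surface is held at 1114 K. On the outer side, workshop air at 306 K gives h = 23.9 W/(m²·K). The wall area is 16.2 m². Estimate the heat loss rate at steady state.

Treating each layer as a thermal resistance in series:
R_fireclay brick = L/(kA) = 0.255/(0.906×16.2) = 0.01737 K/W
R_cellular glass = L/(kA) = 0.14/(0.0442×16.2) = 0.1955 K/W
R_aluminium = L/(kA) = 0.0047/(211×16.2) = 1.375×10^-6 K/W
R_outer film = 1/(h_o·A) = 1/(23.9×16.2) = 0.002583 K/W
R_total = 0.2155 K/W
Q = ΔT / R_total = 808 / 0.2155

Q ≈ 3750 W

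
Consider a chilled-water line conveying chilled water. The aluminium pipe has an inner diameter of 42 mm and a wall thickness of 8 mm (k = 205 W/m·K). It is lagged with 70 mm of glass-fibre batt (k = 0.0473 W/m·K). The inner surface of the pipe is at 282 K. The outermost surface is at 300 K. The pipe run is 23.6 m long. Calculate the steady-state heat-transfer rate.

Cylindrical conduction, so R = ln(r₂/r₁)/(2πkL) per layer, in series:
R_aluminium pipe wall = ln(29/21)/(2π×205×23.6) = 1.062×10^-5 K/W
R_glass-fibre batt = ln(99/29)/(2π×0.0473×23.6) = 0.1751 K/W
R_total = 0.1751 K/W
Q = ΔT/R_total = 18/0.1751

Q ≈ 103 W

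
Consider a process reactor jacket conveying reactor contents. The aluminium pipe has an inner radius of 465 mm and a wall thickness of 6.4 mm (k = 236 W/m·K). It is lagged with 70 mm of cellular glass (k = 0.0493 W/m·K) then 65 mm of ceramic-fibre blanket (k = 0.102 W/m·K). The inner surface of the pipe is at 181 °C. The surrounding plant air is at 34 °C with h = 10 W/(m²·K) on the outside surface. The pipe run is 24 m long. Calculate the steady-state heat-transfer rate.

Q ≈ 5430 W

Radial resistances (cylindrical: R_cond = ln(r_o/r_i)/(2πkL), R_conv = 1/(h·2πrL)):
R_aluminium pipe wall = ln(471.4/465)/(2π×236×24) = 3.841×10^-7 K/W
R_cellular glass = ln(541.4/471.4)/(2π×0.0493×24) = 0.01862 K/W
R_ceramic-fibre blanket = ln(606.4/541.4)/(2π×0.102×24) = 0.007371 K/W
R_outer film = 1/(h_o·2πr_oL) = 1/(10×2π×0.6064×24) = 0.001094 K/W
R_total = 0.02709 K/W
Q = ΔT/R_total = 147/0.02709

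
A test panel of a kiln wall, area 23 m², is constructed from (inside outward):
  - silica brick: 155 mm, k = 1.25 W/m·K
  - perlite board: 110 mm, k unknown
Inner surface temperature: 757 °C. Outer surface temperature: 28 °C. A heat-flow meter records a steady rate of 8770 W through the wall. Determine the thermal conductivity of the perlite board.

k ≈ 0.0615 W/(m·K)

Series thermal resistances:
R_silica brick = L/(kA) = 0.155/(1.25×23) = 0.005391 K/W
Sum of known resistances R_other = 0.005391 K/W
Total R = ΔT/Q = 729/8770 = 0.08312 K/W
R_perlite board = R_total − R_other = 0.07773 K/W
k = L/(R·A) = 0.11/(0.07773×23)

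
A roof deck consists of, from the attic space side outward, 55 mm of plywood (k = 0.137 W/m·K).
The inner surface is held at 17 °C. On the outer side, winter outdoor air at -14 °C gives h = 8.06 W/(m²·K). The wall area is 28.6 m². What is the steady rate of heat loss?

Q ≈ 1690 W

Treating each layer as a thermal resistance in series:
R_plywood = L/(kA) = 0.055/(0.137×28.6) = 0.01404 K/W
R_outer film = 1/(h_o·A) = 1/(8.06×28.6) = 0.004338 K/W
R_total = 0.01838 K/W
Q = ΔT / R_total = 31 / 0.01838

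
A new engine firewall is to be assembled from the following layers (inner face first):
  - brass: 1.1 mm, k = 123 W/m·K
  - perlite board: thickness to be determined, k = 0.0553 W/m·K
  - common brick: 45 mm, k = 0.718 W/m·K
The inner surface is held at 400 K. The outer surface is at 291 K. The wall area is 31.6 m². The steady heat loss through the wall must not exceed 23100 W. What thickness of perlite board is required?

L ≈ 4.78 mm

Using the resistance-network approach (series):
R_brass = L/(kA) = 0.0011/(123×31.6) = 2.83×10^-7 K/W
R_common brick = L/(kA) = 0.045/(0.718×31.6) = 0.001983 K/W
Sum of the known resistances R_other = 0.001984 K/W
Required total resistance R_tot = ΔT/Q_allow = 109/23100 = 0.004719 K/W
R_perlite board = R_tot − R_other = 0.002735 K/W
L = R·k·A = 0.002735×0.0553×31.6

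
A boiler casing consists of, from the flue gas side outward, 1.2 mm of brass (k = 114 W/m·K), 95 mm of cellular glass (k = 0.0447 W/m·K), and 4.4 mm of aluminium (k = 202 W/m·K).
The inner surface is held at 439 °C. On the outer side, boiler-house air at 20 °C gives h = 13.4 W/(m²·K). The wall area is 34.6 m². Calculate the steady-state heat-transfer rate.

Model the wall as resistances in series:
R_brass = L/(kA) = 0.0012/(114×34.6) = 3.042×10^-7 K/W
R_cellular glass = L/(kA) = 0.095/(0.0447×34.6) = 0.06142 K/W
R_aluminium = L/(kA) = 0.0044/(202×34.6) = 6.295×10^-7 K/W
R_outer film = 1/(h_o·A) = 1/(13.4×34.6) = 0.002157 K/W
R_total = 0.06358 K/W
Q = ΔT / R_total = 419 / 0.06358

Q ≈ 6590 W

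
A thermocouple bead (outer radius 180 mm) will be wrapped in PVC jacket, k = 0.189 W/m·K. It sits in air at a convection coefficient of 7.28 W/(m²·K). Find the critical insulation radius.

r_cr ≈ 51.9 mm

For a sphere r_cr = 2k/h = 2×0.189/7.28
r_cr = 51.9 mm; since the bare radius (180 mm) is above r_cr, any added insulation will reduce heat loss.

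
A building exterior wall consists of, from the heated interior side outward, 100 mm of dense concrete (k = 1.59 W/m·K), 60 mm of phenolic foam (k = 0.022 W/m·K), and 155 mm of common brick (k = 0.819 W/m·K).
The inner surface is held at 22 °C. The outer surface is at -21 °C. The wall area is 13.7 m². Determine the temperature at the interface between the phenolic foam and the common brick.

Model the wall as resistances in series:
R_dense concrete = L/(kA) = 0.1/(1.59×13.7) = 0.004591 K/W
R_phenolic foam = L/(kA) = 0.06/(0.022×13.7) = 0.1991 K/W
R_common brick = L/(kA) = 0.155/(0.819×13.7) = 0.01381 K/W
R_total = 0.2175 K/W;  Q = ΔT/R_total = 43/0.2175 = 197.7 W
T_interface = T_inner − Q·ΣR(inner→interface) = 22 − 198×0.2037

T ≈ -18.3 °C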